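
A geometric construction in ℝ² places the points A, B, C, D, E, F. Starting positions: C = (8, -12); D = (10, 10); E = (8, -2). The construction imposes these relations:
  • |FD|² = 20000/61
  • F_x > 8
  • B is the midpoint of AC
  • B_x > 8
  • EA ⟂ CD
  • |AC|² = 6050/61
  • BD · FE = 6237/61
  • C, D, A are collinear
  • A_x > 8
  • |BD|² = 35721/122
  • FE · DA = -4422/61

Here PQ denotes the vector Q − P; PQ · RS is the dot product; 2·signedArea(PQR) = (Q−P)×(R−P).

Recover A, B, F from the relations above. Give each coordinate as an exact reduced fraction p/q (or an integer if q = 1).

A = (543/61, -127/61)
B = (1031/122, -859/122)
F = (510/61, -490/61)

1. A_x = 543/61  [C, D, A are collinear ∩ EA ⟂ CD]
2. A_y = -127/61  [C, D, A are collinear ∩ EA ⟂ CD]
   → A = (543/61, -127/61)
3. B_x = 1031/122  [B is the midpoint of AC]
4. B_y = -859/122  [B is the midpoint of AC]
   → B = (1031/122, -859/122)
5. F_x = 510/61  [line 67/61·x + 737/61·y + 5360/61 = 0 ∩ |FD|² = 20000/61]
6. F_y = -490/61  [line 67/61·x + 737/61·y + 5360/61 = 0 ∩ |FD|² = 20000/61]
   → F = (510/61, -490/61)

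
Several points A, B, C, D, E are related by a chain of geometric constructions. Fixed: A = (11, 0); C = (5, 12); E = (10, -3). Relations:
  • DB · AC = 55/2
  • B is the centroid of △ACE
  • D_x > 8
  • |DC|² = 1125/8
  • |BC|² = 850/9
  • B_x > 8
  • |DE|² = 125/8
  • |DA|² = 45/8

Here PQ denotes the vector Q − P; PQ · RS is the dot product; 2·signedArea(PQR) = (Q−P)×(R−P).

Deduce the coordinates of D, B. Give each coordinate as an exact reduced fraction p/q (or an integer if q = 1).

B = (26/3, 3)
D = (35/4, 3/4)

1. B_x = 26/3  [B is the centroid of △ACE]
2. B_y = 3  [B is the centroid of △ACE]
   → B = (26/3, 3)
3. D_x = 35/4  [line 6·x + -12·y + -87/2 = 0 ∩ |DE|² = 125/8]
4. D_y = 3/4  [line 6·x + -12·y + -87/2 = 0 ∩ |DE|² = 125/8]
   → D = (35/4, 3/4)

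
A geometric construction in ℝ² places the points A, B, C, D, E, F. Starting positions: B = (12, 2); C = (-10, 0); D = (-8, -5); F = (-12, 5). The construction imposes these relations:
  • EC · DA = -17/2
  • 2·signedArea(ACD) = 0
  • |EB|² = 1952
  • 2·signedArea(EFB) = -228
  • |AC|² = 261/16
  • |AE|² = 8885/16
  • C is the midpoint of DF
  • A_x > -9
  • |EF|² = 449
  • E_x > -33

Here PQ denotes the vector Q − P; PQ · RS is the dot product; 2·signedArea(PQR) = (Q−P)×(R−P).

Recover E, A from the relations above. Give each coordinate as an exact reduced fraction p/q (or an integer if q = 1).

A = (-17/2, -15/4)
E = (-32, -2)

1. A_x = -17/2  [line 5·x + 2·y + 50 = 0 ∩ |AC|² = 261/16]
2. A_y = -15/4  [line 5·x + 2·y + 50 = 0 ∩ |AC|² = 261/16]
   → A = (-17/2, -15/4)
3. E_x = -32  [2·signedArea(EFB) = -228 ∩ EC · DA = -17/2]
4. E_y = -2  [2·signedArea(EFB) = -228 ∩ EC · DA = -17/2]
   → E = (-32, -2)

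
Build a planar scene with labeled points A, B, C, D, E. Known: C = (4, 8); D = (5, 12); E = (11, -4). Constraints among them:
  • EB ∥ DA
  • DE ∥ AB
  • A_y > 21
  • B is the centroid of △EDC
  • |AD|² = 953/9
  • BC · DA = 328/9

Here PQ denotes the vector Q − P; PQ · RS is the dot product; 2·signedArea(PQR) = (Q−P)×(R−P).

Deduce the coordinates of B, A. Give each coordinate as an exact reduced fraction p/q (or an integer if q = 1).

1. B_x = 20/3  [B is the centroid of △EDC]
2. B_y = 16/3  [B is the centroid of △EDC]
   → B = (20/3, 16/3)
3. A_x = 2/3  [DE ∥ AB ∩ EB ∥ DA]
4. A_y = 64/3  [DE ∥ AB ∩ EB ∥ DA]
   → A = (2/3, 64/3)

A = (2/3, 64/3)
B = (20/3, 16/3)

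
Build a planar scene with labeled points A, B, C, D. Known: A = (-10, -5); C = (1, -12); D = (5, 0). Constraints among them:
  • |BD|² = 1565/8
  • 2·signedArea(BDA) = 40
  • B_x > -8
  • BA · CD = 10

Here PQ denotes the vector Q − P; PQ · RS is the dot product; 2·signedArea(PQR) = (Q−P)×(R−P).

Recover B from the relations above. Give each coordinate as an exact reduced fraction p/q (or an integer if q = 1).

B = (-29/4, -27/4)

1. B_x = -29/4  [2·signedArea(BDA) = 40 ∩ BA · CD = 10]
2. B_y = -27/4  [2·signedArea(BDA) = 40 ∩ BA · CD = 10]
   → B = (-29/4, -27/4)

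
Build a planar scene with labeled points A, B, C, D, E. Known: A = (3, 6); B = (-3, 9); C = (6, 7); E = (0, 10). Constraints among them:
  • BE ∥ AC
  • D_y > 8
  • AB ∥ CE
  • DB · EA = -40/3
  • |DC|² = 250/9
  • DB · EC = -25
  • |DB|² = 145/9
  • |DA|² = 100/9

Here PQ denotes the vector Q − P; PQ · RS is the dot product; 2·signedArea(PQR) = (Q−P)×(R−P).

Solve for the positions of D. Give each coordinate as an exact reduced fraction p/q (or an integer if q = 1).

1. D_x = 1  [DB · EA = -40/3 ∩ DB · EC = -25]
2. D_y = 26/3  [DB · EA = -40/3 ∩ DB · EC = -25]
   → D = (1, 26/3)

D = (1, 26/3)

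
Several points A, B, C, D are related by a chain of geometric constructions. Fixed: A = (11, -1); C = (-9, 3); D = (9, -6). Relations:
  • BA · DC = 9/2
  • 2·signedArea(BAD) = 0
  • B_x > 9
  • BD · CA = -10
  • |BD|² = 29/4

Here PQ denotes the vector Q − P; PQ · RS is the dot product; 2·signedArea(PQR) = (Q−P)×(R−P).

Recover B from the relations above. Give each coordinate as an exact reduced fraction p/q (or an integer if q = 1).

B = (10, -7/2)

1. B_x = 10  [2·signedArea(BAD) = 0 ∩ BD · CA = -10]
2. B_y = -7/2  [2·signedArea(BAD) = 0 ∩ BD · CA = -10]
   → B = (10, -7/2)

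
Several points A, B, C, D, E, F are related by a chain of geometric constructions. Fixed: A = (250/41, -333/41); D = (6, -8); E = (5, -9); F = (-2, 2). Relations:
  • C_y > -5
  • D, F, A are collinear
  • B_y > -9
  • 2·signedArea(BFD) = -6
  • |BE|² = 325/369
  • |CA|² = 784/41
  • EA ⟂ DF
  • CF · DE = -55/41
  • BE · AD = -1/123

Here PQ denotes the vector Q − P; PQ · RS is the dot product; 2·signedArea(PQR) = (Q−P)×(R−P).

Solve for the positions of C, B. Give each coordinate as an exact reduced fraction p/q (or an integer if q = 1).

1. C_x = 138/41  [line 1·x + 1·y + 55/41 = 0 ∩ |CA|² = 784/41]
2. C_y = -193/41  [line 1·x + 1·y + 55/41 = 0 ∩ |CA|² = 784/41]
   → C = (138/41, -193/41)
3. B_x = 701/123  [BE · AD = -1/123 ∩ 2·signedArea(BFD) = -6]
4. B_y = -1030/123  [BE · AD = -1/123 ∩ 2·signedArea(BFD) = -6]
   → B = (701/123, -1030/123)

B = (701/123, -1030/123)
C = (138/41, -193/41)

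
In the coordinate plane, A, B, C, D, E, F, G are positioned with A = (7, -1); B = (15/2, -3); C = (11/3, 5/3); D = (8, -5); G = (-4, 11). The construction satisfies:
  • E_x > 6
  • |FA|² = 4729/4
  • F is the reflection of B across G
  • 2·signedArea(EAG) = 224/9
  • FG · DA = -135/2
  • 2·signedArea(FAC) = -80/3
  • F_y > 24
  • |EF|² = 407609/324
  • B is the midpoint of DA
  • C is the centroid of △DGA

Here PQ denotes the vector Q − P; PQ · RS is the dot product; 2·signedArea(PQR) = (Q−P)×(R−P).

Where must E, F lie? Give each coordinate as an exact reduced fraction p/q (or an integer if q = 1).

E = (59/9, -25/9)
F = (-31/2, 25)

1. F_x = -31/2  [F is the reflection of B across G]
2. F_y = 25  [F is the reflection of B across G]
   → F = (-31/2, 25)
3. E_x = 59/9  [line -12·x + -11·y + 433/9 = 0 ∩ |EF|² = 407609/324]
4. E_y = -25/9  [line -12·x + -11·y + 433/9 = 0 ∩ |EF|² = 407609/324]
   → E = (59/9, -25/9)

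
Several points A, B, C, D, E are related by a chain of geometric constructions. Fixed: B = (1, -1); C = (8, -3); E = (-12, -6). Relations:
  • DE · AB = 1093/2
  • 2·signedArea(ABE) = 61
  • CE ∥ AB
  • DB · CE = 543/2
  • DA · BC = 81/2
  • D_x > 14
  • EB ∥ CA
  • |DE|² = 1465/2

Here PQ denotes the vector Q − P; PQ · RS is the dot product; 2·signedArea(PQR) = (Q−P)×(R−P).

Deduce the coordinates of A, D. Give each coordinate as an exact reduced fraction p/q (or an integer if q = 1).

1. A_x = 21  [CE ∥ AB ∩ EB ∥ CA]
2. A_y = 2  [CE ∥ AB ∩ EB ∥ CA]
   → A = (21, 2)
3. D_x = 29/2  [DA · BC = 81/2 ∩ DE · AB = 1093/2]
4. D_y = -1/2  [DA · BC = 81/2 ∩ DE · AB = 1093/2]
   → D = (29/2, -1/2)

A = (21, 2)
D = (29/2, -1/2)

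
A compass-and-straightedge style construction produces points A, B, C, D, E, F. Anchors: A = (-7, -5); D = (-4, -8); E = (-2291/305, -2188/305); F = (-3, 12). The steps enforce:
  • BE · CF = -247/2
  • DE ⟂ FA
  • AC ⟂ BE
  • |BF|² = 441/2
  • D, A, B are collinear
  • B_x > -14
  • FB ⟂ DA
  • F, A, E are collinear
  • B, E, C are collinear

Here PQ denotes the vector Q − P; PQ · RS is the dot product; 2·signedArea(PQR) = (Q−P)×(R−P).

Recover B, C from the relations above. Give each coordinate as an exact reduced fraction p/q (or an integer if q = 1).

B = (-27/2, 3/2)
C = (-2045603/244610, -1453189/244610)

1. B_x = -27/2  [D, A, B are collinear ∩ FB ⟂ DA]
2. B_y = 3/2  [D, A, B are collinear ∩ FB ⟂ DA]
   → B = (-27/2, 3/2)
3. C_x = -2045603/244610  [B, E, C are collinear ∩ AC ⟂ BE]
4. C_y = -1453189/244610  [B, E, C are collinear ∩ AC ⟂ BE]
   → C = (-2045603/244610, -1453189/244610)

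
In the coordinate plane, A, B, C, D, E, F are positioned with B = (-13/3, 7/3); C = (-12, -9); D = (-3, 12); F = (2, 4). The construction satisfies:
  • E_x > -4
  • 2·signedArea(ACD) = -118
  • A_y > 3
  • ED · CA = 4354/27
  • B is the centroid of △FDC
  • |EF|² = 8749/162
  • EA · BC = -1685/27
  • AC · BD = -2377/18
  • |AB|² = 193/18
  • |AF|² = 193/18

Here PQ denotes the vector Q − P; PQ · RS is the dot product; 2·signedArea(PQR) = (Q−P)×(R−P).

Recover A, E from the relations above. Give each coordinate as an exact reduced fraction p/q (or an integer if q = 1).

A = (-7/6, 19/6)
E = (-67/18, -11/18)

1. A_x = -7/6  [2·signedArea(ACD) = -118 ∩ AC · BD = -2377/18]
2. A_y = 19/6  [2·signedArea(ACD) = -118 ∩ AC · BD = -2377/18]
   → A = (-7/6, 19/6)
3. E_x = -67/18  [ED · CA = 4354/27 ∩ EA · BC = -1685/27]
4. E_y = -11/18  [ED · CA = 4354/27 ∩ EA · BC = -1685/27]
   → E = (-67/18, -11/18)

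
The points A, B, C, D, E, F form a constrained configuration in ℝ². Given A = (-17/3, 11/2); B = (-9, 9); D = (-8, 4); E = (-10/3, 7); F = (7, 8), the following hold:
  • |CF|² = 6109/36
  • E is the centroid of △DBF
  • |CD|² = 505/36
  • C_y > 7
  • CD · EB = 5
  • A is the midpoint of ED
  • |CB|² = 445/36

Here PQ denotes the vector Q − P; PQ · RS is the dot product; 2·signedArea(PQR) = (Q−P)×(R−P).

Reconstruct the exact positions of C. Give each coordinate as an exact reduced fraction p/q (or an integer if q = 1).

C = (-6, 43/6)

1. C_x = -6  [line 17/3·x + -2·y + 145/3 = 0 ∩ |CD|² = 505/36]
2. C_y = 43/6  [line 17/3·x + -2·y + 145/3 = 0 ∩ |CD|² = 505/36]
   → C = (-6, 43/6)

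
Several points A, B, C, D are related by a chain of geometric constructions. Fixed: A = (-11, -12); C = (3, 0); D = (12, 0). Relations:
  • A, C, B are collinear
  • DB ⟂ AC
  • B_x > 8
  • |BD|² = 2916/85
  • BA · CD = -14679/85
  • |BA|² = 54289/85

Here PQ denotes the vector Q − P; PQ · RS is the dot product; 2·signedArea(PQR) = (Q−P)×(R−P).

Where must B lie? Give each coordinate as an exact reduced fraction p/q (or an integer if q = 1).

B = (696/85, 378/85)

1. B_x = 696/85  [A, C, B are collinear ∩ DB ⟂ AC]
2. B_y = 378/85  [A, C, B are collinear ∩ DB ⟂ AC]
   → B = (696/85, 378/85)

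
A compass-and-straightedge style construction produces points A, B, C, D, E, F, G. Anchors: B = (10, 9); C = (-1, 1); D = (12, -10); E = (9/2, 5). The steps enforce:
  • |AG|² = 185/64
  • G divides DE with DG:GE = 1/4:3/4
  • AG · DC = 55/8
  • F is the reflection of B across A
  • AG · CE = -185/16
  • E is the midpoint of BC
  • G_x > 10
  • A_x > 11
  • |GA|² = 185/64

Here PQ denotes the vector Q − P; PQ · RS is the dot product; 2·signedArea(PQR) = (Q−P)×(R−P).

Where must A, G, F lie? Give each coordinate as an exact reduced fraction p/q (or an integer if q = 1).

1. G_x = 81/8  [G divides DE with DG:GE = 1/4:3/4]
2. G_y = -25/4  [G divides DE with DG:GE = 1/4:3/4]
   → G = (81/8, -25/4)
3. A_x = 23/2  [AG · CE = -185/16 ∩ AG · DC = 55/8]
4. A_y = -21/4  [AG · CE = -185/16 ∩ AG · DC = 55/8]
   → A = (23/2, -21/4)
5. F_x = 13  [F is the reflection of B across A]
6. F_y = -39/2  [F is the reflection of B across A]
   → F = (13, -39/2)

A = (23/2, -21/4)
F = (13, -39/2)
G = (81/8, -25/4)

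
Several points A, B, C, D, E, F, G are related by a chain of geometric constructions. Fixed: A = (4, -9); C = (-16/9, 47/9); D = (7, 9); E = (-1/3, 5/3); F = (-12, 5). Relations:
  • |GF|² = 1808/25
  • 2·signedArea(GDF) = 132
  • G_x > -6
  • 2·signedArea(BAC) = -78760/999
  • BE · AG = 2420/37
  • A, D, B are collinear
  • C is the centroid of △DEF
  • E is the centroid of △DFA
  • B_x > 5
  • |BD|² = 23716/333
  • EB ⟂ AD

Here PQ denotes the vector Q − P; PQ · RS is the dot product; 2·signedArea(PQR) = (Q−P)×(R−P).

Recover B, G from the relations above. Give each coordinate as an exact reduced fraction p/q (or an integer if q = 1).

B = (623/111, 25/37)
G = (-28/5, -3/5)

1. B_x = 623/111  [A, D, B are collinear ∩ EB ⟂ AD]
2. B_y = 25/37  [A, D, B are collinear ∩ EB ⟂ AD]
   → B = (623/111, 25/37)
3. G_x = -28/5  [2·signedArea(GDF) = 132 ∩ BE · AG = 2420/37]
4. G_y = -3/5  [2·signedArea(GDF) = 132 ∩ BE · AG = 2420/37]
   → G = (-28/5, -3/5)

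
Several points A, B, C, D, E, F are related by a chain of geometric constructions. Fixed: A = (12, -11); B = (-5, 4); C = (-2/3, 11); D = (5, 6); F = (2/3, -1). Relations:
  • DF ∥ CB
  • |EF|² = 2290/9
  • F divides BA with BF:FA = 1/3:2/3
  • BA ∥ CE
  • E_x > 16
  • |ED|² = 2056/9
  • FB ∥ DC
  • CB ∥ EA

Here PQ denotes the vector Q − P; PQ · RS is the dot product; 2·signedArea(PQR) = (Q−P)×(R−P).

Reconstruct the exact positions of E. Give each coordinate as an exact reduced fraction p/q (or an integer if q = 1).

E = (49/3, -4)

1. E_x = 49/3  [CB ∥ EA ∩ BA ∥ CE]
2. E_y = -4  [CB ∥ EA ∩ BA ∥ CE]
   → E = (49/3, -4)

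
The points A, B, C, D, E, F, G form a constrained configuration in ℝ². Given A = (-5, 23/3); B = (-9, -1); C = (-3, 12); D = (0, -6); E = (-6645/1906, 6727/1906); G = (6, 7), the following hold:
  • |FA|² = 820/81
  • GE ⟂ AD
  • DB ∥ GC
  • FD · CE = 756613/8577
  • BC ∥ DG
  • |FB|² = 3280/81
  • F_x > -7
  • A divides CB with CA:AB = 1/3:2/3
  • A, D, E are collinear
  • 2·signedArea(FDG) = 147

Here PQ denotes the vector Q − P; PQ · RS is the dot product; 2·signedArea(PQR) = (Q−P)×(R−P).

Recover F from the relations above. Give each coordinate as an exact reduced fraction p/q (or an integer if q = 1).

F = (-19/3, 43/9)

1. F_x = -19/3  [2·signedArea(FDG) = 147 ∩ FD · CE = 756613/8577]
2. F_y = 43/9  [2·signedArea(FDG) = 147 ∩ FD · CE = 756613/8577]
   → F = (-19/3, 43/9)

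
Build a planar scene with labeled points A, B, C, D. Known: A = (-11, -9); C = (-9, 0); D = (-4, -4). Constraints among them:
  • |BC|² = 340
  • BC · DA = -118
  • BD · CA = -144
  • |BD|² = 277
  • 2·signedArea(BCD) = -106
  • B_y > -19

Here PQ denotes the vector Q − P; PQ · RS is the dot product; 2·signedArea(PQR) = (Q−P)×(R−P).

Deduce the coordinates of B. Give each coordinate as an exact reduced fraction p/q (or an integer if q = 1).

B = (-13, -18)

1. B_x = -13  [2·signedArea(BCD) = -106 ∩ BC · DA = -118]
2. B_y = -18  [2·signedArea(BCD) = -106 ∩ BC · DA = -118]
   → B = (-13, -18)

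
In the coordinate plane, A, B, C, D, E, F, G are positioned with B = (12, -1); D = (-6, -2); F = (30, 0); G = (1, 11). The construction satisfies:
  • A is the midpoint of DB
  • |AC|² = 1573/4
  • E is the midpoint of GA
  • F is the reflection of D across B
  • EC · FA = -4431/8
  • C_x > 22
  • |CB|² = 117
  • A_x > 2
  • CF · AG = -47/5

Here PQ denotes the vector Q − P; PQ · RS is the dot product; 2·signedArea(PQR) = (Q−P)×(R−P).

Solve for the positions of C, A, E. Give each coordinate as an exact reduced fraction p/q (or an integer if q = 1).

A = (3, -3/2)
C = (114/5, -2/5)
E = (2, 19/4)

1. A_x = 3  [A is the midpoint of DB]
2. A_y = -3/2  [A is the midpoint of DB]
   → A = (3, -3/2)
3. E_x = 2  [E is the midpoint of GA]
4. E_y = 19/4  [E is the midpoint of GA]
   → E = (2, 19/4)
5. C_x = 114/5  [CF · AG = -47/5 ∩ EC · FA = -4431/8]
6. C_y = -2/5  [CF · AG = -47/5 ∩ EC · FA = -4431/8]
   → C = (114/5, -2/5)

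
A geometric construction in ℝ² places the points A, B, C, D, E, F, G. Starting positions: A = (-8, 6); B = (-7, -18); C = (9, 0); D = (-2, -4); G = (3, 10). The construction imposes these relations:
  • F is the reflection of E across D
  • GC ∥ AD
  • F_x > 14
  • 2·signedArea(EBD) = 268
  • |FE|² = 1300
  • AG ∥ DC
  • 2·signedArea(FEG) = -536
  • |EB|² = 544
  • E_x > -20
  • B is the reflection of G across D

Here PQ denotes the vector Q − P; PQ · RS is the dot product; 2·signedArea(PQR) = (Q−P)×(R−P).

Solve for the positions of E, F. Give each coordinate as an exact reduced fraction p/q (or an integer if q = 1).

E = (-19, 2)
F = (15, -10)

1. E_x = -19  [line -14·x + 5·y + -276 = 0 ∩ |EB|² = 544]
2. E_y = 2  [line -14·x + 5·y + -276 = 0 ∩ |EB|² = 544]
   → E = (-19, 2)
3. F_x = 15  [F is the reflection of E across D]
4. F_y = -10  [F is the reflection of E across D]
   → F = (15, -10)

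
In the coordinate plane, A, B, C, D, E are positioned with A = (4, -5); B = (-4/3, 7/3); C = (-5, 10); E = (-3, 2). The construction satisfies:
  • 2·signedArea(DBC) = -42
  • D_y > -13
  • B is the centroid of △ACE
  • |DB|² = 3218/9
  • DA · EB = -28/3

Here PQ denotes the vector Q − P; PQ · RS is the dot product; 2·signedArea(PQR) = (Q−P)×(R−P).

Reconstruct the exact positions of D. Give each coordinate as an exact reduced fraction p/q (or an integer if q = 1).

D = (11, -12)

1. D_x = 11  [2·signedArea(DBC) = -42 ∩ DA · EB = -28/3]
2. D_y = -12  [2·signedArea(DBC) = -42 ∩ DA · EB = -28/3]
   → D = (11, -12)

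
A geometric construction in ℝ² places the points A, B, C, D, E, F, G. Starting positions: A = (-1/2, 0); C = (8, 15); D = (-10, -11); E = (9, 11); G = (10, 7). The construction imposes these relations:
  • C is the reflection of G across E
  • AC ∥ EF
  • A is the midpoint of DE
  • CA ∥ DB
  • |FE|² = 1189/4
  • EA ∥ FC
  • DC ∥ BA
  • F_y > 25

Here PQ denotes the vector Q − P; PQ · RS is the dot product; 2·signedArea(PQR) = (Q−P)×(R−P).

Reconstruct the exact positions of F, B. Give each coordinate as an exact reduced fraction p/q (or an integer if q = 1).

1. F_x = 35/2  [EA ∥ FC ∩ AC ∥ EF]
2. F_y = 26  [EA ∥ FC ∩ AC ∥ EF]
   → F = (35/2, 26)
3. B_x = -37/2  [DC ∥ BA ∩ CA ∥ DB]
4. B_y = -26  [DC ∥ BA ∩ CA ∥ DB]
   → B = (-37/2, -26)

B = (-37/2, -26)
F = (35/2, 26)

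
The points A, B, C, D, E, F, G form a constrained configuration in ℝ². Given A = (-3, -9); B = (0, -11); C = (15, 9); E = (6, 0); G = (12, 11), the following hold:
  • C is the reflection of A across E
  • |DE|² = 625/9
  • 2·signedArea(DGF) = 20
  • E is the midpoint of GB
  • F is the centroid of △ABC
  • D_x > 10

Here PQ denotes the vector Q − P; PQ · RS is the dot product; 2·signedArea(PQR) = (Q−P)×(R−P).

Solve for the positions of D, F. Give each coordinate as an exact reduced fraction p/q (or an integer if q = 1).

1. F_x = 4  [F is the centroid of △ABC]
2. F_y = -11/3  [F is the centroid of △ABC]
   → F = (4, -11/3)
3. D_x = 11  [line 44/3·x + -8·y + -108 = 0 ∩ |DE|² = 625/9]
4. D_y = 20/3  [line 44/3·x + -8·y + -108 = 0 ∩ |DE|² = 625/9]
   → D = (11, 20/3)

D = (11, 20/3)
F = (4, -11/3)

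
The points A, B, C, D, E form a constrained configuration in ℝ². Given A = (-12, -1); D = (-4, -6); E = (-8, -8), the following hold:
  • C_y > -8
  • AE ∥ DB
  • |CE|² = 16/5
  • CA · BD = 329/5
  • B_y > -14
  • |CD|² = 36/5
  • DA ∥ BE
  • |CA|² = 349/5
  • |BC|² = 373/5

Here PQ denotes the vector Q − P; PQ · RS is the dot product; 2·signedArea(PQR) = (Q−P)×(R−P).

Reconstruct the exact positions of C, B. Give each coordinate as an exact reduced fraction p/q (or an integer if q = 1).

1. B_x = 0  [DA ∥ BE ∩ AE ∥ DB]
2. B_y = -13  [DA ∥ BE ∩ AE ∥ DB]
   → B = (0, -13)
3. C_x = -32/5  [line 4·x + -7·y + -124/5 = 0 ∩ |CE|² = 16/5]
4. C_y = -36/5  [line 4·x + -7·y + -124/5 = 0 ∩ |CE|² = 16/5]
   → C = (-32/5, -36/5)

B = (0, -13)
C = (-32/5, -36/5)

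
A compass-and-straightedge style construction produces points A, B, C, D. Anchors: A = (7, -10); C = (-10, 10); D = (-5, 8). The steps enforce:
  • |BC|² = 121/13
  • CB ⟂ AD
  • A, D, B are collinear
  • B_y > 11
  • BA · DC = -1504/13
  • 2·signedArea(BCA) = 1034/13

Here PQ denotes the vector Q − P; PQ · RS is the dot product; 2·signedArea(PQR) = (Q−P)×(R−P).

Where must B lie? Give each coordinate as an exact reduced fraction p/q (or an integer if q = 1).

B = (-97/13, 152/13)

1. B_x = -97/13  [A, D, B are collinear ∩ CB ⟂ AD]
2. B_y = 152/13  [A, D, B are collinear ∩ CB ⟂ AD]
   → B = (-97/13, 152/13)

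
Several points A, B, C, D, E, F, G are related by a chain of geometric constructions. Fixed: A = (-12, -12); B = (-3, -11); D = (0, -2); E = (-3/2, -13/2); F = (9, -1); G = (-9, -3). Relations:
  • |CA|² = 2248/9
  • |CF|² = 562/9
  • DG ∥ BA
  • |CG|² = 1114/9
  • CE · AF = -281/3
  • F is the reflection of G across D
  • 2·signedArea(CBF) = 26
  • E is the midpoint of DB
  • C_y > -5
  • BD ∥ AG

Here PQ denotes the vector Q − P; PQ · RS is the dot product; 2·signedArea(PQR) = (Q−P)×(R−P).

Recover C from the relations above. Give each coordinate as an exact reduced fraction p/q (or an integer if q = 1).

C = (2, -14/3)

1. C_x = 2  [2·signedArea(CBF) = 26 ∩ CE · AF = -281/3]
2. C_y = -14/3  [2·signedArea(CBF) = 26 ∩ CE · AF = -281/3]
   → C = (2, -14/3)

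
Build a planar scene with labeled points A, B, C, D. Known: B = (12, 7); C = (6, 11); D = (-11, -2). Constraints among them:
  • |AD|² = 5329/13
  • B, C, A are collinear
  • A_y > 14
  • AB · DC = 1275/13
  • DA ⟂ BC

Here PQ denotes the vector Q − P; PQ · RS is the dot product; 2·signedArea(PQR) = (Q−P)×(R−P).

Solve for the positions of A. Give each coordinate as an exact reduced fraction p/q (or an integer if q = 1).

A = (3/13, 193/13)

1. A_x = 3/13  [B, C, A are collinear ∩ DA ⟂ BC]
2. A_y = 193/13  [B, C, A are collinear ∩ DA ⟂ BC]
   → A = (3/13, 193/13)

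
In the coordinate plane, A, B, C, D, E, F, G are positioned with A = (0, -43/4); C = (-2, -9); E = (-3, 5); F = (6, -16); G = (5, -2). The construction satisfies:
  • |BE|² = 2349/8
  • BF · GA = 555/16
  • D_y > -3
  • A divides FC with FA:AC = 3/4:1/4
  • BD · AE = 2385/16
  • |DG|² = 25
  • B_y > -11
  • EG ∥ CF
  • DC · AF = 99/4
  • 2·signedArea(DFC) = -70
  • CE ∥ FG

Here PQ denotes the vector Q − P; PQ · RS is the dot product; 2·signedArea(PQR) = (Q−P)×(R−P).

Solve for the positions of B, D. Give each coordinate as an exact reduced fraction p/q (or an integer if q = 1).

1. D_x = 0  [2·signedArea(DFC) = -70 ∩ DC · AF = 99/4]
2. D_y = -2  [2·signedArea(DFC) = -70 ∩ DC · AF = 99/4]
   → D = (0, -2)
3. B_x = 15/4  [BF · GA = 555/16 ∩ BD · AE = 2385/16]
4. B_y = -43/4  [BF · GA = 555/16 ∩ BD · AE = 2385/16]
   → B = (15/4, -43/4)

B = (15/4, -43/4)
D = (0, -2)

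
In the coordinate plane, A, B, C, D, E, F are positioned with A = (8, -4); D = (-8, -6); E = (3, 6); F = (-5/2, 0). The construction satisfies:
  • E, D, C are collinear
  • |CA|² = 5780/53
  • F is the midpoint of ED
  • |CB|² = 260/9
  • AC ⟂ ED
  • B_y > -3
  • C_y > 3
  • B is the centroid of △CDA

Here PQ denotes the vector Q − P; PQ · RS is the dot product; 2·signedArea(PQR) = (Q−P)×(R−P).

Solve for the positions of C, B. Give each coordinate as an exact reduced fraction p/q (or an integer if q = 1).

1. C_x = 16/53  [E, D, C are collinear ∩ AC ⟂ ED]
2. C_y = 162/53  [E, D, C are collinear ∩ AC ⟂ ED]
   → C = (16/53, 162/53)
3. B_x = 16/159  [B is the centroid of △CDA]
4. B_y = -368/159  [B is the centroid of △CDA]
   → B = (16/159, -368/159)

B = (16/159, -368/159)
C = (16/53, 162/53)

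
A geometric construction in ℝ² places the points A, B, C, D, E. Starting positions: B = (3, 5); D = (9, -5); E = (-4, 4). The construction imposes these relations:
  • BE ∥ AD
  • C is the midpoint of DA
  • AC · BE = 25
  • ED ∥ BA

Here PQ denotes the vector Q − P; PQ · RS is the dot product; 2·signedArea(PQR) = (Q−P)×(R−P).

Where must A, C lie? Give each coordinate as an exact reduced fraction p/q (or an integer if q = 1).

A = (16, -4)
C = (25/2, -9/2)

1. A_x = 16  [BE ∥ AD ∩ ED ∥ BA]
2. A_y = -4  [BE ∥ AD ∩ ED ∥ BA]
   → A = (16, -4)
3. C_x = 25/2  [C is the midpoint of DA]
4. C_y = -9/2  [C is the midpoint of DA]
   → C = (25/2, -9/2)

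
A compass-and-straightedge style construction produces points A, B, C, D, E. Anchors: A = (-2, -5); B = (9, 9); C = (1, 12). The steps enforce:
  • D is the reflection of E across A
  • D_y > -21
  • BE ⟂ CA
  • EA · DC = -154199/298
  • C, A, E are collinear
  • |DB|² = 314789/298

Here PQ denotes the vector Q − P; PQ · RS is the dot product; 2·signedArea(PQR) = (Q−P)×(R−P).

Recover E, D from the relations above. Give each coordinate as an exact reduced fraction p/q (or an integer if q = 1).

1. E_x = 217/298  [C, A, E are collinear ∩ BE ⟂ CA]
2. E_y = 3117/298  [C, A, E are collinear ∩ BE ⟂ CA]
   → E = (217/298, 3117/298)
3. D_x = -1409/298  [D is the reflection of E across A]
4. D_y = -6097/298  [D is the reflection of E across A]
   → D = (-1409/298, -6097/298)

D = (-1409/298, -6097/298)
E = (217/298, 3117/298)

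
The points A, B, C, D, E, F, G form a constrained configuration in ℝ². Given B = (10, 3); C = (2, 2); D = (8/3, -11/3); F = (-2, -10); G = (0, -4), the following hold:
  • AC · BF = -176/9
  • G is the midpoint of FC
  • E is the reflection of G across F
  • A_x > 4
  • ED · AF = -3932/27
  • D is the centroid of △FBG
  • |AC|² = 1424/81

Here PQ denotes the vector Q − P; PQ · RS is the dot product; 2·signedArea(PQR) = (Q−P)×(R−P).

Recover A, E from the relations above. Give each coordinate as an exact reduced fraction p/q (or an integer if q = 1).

1. A_x = 38/9  [line 12·x + 13·y + -274/9 = 0 ∩ |AC|² = 1424/81]
2. A_y = -14/9  [line 12·x + 13·y + -274/9 = 0 ∩ |AC|² = 1424/81]
   → A = (38/9, -14/9)
3. E_x = -4  [E is the reflection of G across F]
4. E_y = -16  [E is the reflection of G across F]
   → E = (-4, -16)

A = (38/9, -14/9)
E = (-4, -16)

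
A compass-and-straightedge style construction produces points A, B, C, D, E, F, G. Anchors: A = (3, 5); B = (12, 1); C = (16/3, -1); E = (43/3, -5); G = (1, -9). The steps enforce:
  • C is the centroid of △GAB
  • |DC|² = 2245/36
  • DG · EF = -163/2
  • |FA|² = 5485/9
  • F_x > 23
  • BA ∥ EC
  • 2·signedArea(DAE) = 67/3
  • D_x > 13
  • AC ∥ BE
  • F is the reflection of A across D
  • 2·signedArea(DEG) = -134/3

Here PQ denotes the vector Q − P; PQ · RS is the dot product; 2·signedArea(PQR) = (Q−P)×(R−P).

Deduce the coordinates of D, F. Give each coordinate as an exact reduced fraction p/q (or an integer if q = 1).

D = (79/6, -2)
F = (70/3, -9)

1. D_x = 79/6  [2·signedArea(DEG) = -134/3 ∩ 2·signedArea(DAE) = 67/3]
2. D_y = -2  [2·signedArea(DEG) = -134/3 ∩ 2·signedArea(DAE) = 67/3]
   → D = (79/6, -2)
3. F_x = 70/3  [DG · EF = -163/2 ∩ F is the reflection of A across D]
4. F_y = -9  [DG · EF = -163/2 ∩ F is the reflection of A across D]
   → F = (70/3, -9)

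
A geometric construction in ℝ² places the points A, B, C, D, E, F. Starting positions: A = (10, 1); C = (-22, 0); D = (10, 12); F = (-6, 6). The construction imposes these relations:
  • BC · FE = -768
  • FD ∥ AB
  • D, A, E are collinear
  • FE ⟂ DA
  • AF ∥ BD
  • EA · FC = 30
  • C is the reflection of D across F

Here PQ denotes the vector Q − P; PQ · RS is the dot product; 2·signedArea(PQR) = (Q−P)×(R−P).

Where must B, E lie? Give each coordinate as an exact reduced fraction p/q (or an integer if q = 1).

B = (26, 7)
E = (10, 6)

1. B_x = 26  [AF ∥ BD ∩ FD ∥ AB]
2. B_y = 7  [AF ∥ BD ∩ FD ∥ AB]
   → B = (26, 7)
3. E_x = 10  [D, A, E are collinear ∩ FE ⟂ DA]
4. E_y = 6  [D, A, E are collinear ∩ FE ⟂ DA]
   → E = (10, 6)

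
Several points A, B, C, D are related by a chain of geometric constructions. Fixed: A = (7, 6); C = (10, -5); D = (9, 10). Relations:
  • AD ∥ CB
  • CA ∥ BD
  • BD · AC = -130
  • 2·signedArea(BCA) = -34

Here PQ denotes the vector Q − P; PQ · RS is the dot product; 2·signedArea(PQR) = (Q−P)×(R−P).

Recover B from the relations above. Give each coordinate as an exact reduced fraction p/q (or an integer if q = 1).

B = (12, -1)

1. B_x = 12  [CA ∥ BD ∩ AD ∥ CB]
2. B_y = -1  [CA ∥ BD ∩ AD ∥ CB]
   → B = (12, -1)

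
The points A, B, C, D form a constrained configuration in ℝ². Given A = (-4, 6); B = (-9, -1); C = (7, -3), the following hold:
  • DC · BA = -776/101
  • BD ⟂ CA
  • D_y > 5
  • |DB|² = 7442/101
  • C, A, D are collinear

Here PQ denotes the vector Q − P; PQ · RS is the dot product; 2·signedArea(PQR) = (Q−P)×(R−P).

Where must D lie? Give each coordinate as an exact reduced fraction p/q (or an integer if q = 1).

D = (-360/101, 570/101)

1. D_x = -360/101  [C, A, D are collinear ∩ BD ⟂ CA]
2. D_y = 570/101  [C, A, D are collinear ∩ BD ⟂ CA]
   → D = (-360/101, 570/101)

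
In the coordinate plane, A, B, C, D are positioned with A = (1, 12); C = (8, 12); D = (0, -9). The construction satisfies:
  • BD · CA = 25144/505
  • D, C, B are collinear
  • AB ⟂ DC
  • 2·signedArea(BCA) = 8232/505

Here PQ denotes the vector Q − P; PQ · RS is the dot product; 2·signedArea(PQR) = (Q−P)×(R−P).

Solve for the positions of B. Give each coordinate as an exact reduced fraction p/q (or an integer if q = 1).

B = (3592/505, 4884/505)

1. B_x = 3592/505  [D, C, B are collinear ∩ AB ⟂ DC]
2. B_y = 4884/505  [D, C, B are collinear ∩ AB ⟂ DC]
   → B = (3592/505, 4884/505)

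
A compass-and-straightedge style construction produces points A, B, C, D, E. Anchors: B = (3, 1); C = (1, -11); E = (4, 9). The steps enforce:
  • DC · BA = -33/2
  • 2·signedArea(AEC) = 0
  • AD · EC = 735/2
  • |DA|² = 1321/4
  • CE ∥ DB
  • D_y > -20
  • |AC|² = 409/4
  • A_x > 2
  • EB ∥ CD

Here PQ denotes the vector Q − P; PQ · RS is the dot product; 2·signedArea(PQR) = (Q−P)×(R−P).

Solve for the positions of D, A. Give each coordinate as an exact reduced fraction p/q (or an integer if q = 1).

A = (5/2, -1)
D = (0, -19)

1. D_x = 0  [CE ∥ DB ∩ EB ∥ CD]
2. D_y = -19  [CE ∥ DB ∩ EB ∥ CD]
   → D = (0, -19)
3. A_x = 5/2  [2·signedArea(AEC) = 0 ∩ DC · BA = -33/2]
4. A_y = -1  [2·signedArea(AEC) = 0 ∩ DC · BA = -33/2]
   → A = (5/2, -1)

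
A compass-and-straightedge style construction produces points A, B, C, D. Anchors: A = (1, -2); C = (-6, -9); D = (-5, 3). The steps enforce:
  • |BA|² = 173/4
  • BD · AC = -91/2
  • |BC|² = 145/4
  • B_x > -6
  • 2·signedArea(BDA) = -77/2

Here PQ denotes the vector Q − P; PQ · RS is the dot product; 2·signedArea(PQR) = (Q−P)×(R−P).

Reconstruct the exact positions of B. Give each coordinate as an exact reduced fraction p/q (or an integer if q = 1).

1. B_x = -11/2  [2·signedArea(BDA) = -77/2 ∩ BD · AC = -91/2]
2. B_y = -3  [2·signedArea(BDA) = -77/2 ∩ BD · AC = -91/2]
   → B = (-11/2, -3)

B = (-11/2, -3)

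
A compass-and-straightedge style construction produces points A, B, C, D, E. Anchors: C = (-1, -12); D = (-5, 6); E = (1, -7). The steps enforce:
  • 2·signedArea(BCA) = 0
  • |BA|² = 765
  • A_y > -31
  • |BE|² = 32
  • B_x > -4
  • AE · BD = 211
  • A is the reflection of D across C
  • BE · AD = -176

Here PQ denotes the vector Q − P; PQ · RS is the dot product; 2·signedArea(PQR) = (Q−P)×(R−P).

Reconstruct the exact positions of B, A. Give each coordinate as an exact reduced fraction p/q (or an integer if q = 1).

A = (3, -30)
B = (-3, -3)

1. A_x = 3  [A is the reflection of D across C]
2. A_y = -30  [A is the reflection of D across C]
   → A = (3, -30)
3. B_x = -3  [2·signedArea(BCA) = 0 ∩ BE · AD = -176]
4. B_y = -3  [2·signedArea(BCA) = 0 ∩ BE · AD = -176]
   → B = (-3, -3)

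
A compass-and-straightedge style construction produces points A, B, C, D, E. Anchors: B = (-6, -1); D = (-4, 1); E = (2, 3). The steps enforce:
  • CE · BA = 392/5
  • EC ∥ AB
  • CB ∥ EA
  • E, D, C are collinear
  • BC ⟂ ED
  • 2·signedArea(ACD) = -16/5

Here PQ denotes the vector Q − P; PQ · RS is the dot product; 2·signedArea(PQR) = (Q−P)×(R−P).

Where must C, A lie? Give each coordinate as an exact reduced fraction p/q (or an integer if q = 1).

A = (12/5, 9/5)
C = (-32/5, 1/5)

1. C_x = -32/5  [E, D, C are collinear ∩ BC ⟂ ED]
2. C_y = 1/5  [E, D, C are collinear ∩ BC ⟂ ED]
   → C = (-32/5, 1/5)
3. A_x = 12/5  [EC ∥ AB ∩ CB ∥ EA]
4. A_y = 9/5  [EC ∥ AB ∩ CB ∥ EA]
   → A = (12/5, 9/5)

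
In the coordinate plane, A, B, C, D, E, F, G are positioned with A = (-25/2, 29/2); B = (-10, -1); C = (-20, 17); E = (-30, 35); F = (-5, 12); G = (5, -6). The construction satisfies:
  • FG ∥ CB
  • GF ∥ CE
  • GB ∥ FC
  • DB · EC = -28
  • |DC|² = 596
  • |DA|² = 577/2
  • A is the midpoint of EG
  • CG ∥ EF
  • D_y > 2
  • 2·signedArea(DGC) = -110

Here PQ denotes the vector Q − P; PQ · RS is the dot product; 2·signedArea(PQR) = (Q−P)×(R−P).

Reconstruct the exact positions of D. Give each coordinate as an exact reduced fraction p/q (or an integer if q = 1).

1. D_x = 0  [2·signedArea(DGC) = -110 ∩ DB · EC = -28]
2. D_y = 3  [2·signedArea(DGC) = -110 ∩ DB · EC = -28]
   → D = (0, 3)

D = (0, 3)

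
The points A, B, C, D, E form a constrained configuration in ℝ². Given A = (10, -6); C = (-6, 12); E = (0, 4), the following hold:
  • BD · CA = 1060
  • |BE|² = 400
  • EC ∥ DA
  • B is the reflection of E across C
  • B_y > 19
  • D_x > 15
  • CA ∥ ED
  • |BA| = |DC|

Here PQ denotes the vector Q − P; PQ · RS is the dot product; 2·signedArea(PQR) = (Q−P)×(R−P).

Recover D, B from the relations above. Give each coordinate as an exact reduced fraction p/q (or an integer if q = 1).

1. D_x = 16  [EC ∥ DA ∩ CA ∥ ED]
2. D_y = -14  [EC ∥ DA ∩ CA ∥ ED]
   → D = (16, -14)
3. B_x = -12  [B is the reflection of E across C]
4. B_y = 20  [B is the reflection of E across C]
   → B = (-12, 20)

B = (-12, 20)
D = (16, -14)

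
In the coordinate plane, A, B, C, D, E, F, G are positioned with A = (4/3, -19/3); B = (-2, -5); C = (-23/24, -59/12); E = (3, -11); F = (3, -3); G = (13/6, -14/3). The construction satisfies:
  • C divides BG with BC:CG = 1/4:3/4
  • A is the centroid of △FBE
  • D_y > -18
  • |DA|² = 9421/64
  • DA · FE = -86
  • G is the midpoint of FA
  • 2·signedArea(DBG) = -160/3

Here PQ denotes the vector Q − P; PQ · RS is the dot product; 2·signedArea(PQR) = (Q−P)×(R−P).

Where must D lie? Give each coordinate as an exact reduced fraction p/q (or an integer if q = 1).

D = (167/24, -205/12)

1. D_x = 167/24  [DA · FE = -86 ∩ 2·signedArea(DBG) = -160/3]
2. D_y = -205/12  [DA · FE = -86 ∩ 2·signedArea(DBG) = -160/3]
   → D = (167/24, -205/12)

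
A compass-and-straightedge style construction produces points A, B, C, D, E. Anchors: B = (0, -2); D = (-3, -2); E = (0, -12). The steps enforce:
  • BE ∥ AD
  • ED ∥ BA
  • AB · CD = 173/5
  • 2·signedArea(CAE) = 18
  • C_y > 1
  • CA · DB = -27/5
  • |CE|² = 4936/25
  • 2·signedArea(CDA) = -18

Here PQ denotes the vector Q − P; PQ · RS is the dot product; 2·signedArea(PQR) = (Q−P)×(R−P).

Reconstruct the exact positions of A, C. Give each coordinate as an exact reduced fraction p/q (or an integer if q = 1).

1. A_x = -3  [BE ∥ AD ∩ ED ∥ BA]
2. A_y = 8  [BE ∥ AD ∩ ED ∥ BA]
   → A = (-3, 8)
3. C_x = -6/5  [CA · DB = -27/5 ∩ 2·signedArea(CAE) = 18]
4. C_y = 2  [CA · DB = -27/5 ∩ 2·signedArea(CAE) = 18]
   → C = (-6/5, 2)

A = (-3, 8)
C = (-6/5, 2)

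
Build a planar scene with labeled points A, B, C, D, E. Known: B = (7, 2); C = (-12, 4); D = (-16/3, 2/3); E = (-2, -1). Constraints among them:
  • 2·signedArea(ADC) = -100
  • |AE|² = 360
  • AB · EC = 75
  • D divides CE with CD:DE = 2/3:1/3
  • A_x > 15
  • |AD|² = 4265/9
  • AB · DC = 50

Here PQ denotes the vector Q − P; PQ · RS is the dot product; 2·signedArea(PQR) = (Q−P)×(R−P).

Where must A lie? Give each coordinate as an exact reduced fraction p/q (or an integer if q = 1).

A = (16, 5)

1. A_x = 16  [AB · DC = 50 ∩ 2·signedArea(ADC) = -100]
2. A_y = 5  [AB · DC = 50 ∩ 2·signedArea(ADC) = -100]
   → A = (16, 5)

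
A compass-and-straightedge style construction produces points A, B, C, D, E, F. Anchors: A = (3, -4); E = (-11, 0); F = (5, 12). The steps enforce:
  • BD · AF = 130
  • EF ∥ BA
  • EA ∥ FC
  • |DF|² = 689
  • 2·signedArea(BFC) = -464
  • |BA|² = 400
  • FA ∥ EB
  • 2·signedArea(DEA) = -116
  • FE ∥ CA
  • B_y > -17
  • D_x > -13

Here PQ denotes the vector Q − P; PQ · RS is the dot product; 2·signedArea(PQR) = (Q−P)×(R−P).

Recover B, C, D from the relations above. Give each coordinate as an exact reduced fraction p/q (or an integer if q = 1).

1. B_x = -13  [EF ∥ BA ∩ FA ∥ EB]
2. B_y = -16  [EF ∥ BA ∩ FA ∥ EB]
   → B = (-13, -16)
3. C_x = 19  [FE ∥ CA ∩ EA ∥ FC]
4. C_y = 8  [FE ∥ CA ∩ EA ∥ FC]
   → C = (19, 8)
5. D_x = -12  [2·signedArea(DEA) = -116 ∩ BD · AF = 130]
6. D_y = -8  [2·signedArea(DEA) = -116 ∩ BD · AF = 130]
   → D = (-12, -8)

B = (-13, -16)
C = (19, 8)
D = (-12, -8)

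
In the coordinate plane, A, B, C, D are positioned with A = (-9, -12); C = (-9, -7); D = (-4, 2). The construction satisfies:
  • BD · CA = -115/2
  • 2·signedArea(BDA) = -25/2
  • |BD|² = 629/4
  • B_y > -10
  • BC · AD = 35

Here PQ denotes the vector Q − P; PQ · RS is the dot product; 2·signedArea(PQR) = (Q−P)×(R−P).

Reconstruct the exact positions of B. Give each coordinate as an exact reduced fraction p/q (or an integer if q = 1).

B = (-9, -19/2)

1. B_x = -9  [BD · CA = -115/2 ∩ BC · AD = 35]
2. B_y = -19/2  [BD · CA = -115/2 ∩ BC · AD = 35]
   → B = (-9, -19/2)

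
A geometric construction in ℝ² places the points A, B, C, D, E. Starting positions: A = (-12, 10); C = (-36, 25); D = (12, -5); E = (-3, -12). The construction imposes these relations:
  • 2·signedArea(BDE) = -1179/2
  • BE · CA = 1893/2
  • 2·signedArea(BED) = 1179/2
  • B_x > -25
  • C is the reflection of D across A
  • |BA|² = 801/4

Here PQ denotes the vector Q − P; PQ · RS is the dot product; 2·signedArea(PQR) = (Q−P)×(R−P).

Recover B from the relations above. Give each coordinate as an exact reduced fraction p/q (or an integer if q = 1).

1. B_x = -24  [2·signedArea(BED) = 1179/2 ∩ BE · CA = 1893/2]
2. B_y = 35/2  [2·signedArea(BED) = 1179/2 ∩ BE · CA = 1893/2]
   → B = (-24, 35/2)

B = (-24, 35/2)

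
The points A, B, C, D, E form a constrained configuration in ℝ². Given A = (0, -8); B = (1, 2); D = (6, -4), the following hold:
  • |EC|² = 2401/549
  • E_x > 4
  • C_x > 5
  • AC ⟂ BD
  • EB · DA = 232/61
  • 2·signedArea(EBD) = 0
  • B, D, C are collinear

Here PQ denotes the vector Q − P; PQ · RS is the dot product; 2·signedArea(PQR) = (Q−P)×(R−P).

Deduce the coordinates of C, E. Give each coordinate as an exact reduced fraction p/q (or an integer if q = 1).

1. C_x = 336/61  [B, D, C are collinear ∩ AC ⟂ BD]
2. C_y = -208/61  [B, D, C are collinear ∩ AC ⟂ BD]
   → C = (336/61, -208/61)
3. E_x = 763/183  [2·signedArea(EBD) = 0 ∩ EB · DA = 232/61]
4. E_y = -110/61  [2·signedArea(EBD) = 0 ∩ EB · DA = 232/61]
   → E = (763/183, -110/61)

C = (336/61, -208/61)
E = (763/183, -110/61)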